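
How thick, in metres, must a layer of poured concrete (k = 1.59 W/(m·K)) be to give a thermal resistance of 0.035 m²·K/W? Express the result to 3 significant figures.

L = R·k = 0.035 × 1.59 = 0.05565 m

0.0557 m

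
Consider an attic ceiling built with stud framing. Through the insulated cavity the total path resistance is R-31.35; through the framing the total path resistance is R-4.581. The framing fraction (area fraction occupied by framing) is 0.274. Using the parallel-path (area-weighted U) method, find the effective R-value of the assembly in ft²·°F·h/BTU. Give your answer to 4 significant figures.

12.05 ft²·°F·h/BTU

U_eff = 0.726/31.35 + 0.274/4.581 = 0.023158 + 0.059812 = 0.08297
R_eff = 1/U_eff = 12.053 ft²·°F·h/BTU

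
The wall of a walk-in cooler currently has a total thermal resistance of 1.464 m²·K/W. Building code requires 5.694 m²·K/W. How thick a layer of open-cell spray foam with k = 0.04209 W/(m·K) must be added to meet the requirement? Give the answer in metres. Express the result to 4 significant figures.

ΔR = 5.694 − 1.464 = 4.23 m²·K/W
L = ΔR × k = 4.23 × 0.04209 = 0.17804 m

0.1780 m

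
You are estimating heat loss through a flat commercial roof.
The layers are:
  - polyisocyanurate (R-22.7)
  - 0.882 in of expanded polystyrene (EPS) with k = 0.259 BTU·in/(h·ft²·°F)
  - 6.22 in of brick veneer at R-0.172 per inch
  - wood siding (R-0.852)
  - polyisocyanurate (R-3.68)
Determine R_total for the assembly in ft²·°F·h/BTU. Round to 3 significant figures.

0.882/0.259 = 3.405
6.22 × 0.172 = 1.07
R_total = 22.7 + 3.405 + 1.07 + 0.852 + 3.68 = 31.71 ft²·°F·h/BTU

31.7 ft²·°F·h/BTU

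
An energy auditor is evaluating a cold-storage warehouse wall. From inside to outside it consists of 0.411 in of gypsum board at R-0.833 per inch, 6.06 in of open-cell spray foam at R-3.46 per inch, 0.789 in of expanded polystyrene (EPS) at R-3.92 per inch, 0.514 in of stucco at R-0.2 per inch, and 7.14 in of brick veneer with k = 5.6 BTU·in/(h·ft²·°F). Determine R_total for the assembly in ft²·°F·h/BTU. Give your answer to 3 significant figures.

25.8 ft²·°F·h/BTU

0.411 × 0.833 = 0.3424
6.06 × 3.46 = 20.97
0.789 × 3.92 = 3.093
0.514 × 0.2 = 0.1028
7.14/5.6 = 1.275
R_total = 0.3424 + 20.97 + 3.093 + 0.1028 + 1.275 = 25.78 ft²·°F·h/BTU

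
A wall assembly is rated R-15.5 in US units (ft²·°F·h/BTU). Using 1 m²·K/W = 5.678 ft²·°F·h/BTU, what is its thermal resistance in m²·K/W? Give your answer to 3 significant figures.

R_SI = 15.5/5.678 = 2.73

2.73 m²·K/W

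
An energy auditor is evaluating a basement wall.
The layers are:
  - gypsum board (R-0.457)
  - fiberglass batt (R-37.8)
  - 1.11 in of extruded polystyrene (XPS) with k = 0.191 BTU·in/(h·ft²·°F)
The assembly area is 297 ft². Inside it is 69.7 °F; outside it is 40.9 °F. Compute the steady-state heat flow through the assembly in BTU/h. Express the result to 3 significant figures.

194 BTU/h

1.11/0.191 = 5.812
R_total = 0.457 + 37.8 + 5.812 = 44.07 ft²·°F·h/BTU
Q = A·ΔT/R = 297 × (69.7 − 40.9) / 44.07 = 194.1 BTU/h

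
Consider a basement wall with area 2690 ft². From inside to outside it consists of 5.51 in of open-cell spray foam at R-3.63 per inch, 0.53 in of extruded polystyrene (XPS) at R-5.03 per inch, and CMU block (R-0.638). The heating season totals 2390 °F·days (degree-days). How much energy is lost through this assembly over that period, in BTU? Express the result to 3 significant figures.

6620000 BTU

5.51 × 3.63 = 20
0.53 × 5.03 = 2.666
R_total = 20 + 2.666 + 0.638 = 23.31 ft²·°F·h/BTU
E = A × HDD × 24 / R = 2690 × 2390 × 24 / 23.31 = 6621000 BTU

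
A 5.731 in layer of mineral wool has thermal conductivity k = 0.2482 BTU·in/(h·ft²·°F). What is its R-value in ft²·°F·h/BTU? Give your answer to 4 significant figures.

23.09 ft²·°F·h/BTU

R = L/k = 5.731/0.2482 = 23.09 ft²·°F·h/BTU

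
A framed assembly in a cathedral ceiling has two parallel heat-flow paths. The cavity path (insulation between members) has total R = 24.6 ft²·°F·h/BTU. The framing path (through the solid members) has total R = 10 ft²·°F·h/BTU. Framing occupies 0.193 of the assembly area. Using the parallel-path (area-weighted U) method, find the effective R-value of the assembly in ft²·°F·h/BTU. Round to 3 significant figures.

U_eff = 0.807/24.6 + 0.193/10 = 0.0328 + 0.0193 = 0.0521
R_eff = 1/U_eff = 19.19 ft²·°F·h/BTU

19.2 ft²·°F·h/BTU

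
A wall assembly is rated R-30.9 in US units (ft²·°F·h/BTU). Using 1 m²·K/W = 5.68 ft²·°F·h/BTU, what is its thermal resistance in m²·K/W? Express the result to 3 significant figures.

R_SI = 30.9/5.68 = 5.44

5.44 m²·K/W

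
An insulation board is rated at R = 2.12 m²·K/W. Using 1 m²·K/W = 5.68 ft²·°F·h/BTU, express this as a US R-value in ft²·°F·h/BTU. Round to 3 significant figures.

R_US = 2.12 × 5.68 = 12.04

12.0 ft²·°F·h/BTU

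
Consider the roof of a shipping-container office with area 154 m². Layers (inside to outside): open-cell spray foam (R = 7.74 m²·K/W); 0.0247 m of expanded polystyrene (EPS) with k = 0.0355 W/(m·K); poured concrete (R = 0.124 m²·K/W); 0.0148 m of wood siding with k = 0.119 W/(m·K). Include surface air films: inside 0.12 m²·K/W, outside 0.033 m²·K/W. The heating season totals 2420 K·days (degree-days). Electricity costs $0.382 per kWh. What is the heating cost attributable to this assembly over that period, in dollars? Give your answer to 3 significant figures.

387 dollars

0.0247/0.0355 = 0.6958
0.0148/0.119 = 0.1244
R_total = 0.12 + 7.74 + 0.6958 + 0.124 + 0.1244 + 0.033 = 8.837 m²·K/W
E = A × HDD × 24 / R / 1000 = 154 × 2420 × 24 / 8.837 / 1000 = 1012 kWh
Cost = 1012 × 0.382 = $386.6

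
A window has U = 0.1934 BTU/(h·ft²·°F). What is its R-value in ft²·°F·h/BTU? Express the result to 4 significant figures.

R = 1/U = 1/0.1934 = 5.1706

5.171 ft²·°F·h/BTU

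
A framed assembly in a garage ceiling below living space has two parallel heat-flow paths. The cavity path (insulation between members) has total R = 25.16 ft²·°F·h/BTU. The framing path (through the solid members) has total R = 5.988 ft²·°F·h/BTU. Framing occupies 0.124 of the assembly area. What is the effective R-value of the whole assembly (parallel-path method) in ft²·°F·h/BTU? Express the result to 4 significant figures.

18.01 ft²·°F·h/BTU

U_eff = 0.876/25.16 + 0.124/5.988 = 0.034817 + 0.020708 = 0.055525
R_eff = 1/U_eff = 18.01 ft²·°F·h/BTU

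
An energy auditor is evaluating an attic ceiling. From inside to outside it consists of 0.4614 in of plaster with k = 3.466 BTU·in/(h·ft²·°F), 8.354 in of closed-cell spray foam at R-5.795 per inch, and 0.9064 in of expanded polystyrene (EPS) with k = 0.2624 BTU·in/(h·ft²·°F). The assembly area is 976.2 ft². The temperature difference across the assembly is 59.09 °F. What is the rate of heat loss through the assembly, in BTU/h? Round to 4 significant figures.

1109 BTU/h

0.4614/3.466 = 0.13312
8.354 × 5.795 = 48.411
0.9064/0.2624 = 3.4543
R_total = 0.13312 + 48.411 + 3.4543 = 51.999 ft²·°F·h/BTU
Q = A·ΔT/R = 976.2 × 59.09 / 51.999 = 1109.3 BTU/h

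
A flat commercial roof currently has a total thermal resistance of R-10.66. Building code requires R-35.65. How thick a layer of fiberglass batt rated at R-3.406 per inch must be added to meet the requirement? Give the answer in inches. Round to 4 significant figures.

7.337 in

ΔR = 35.65 − 10.66 = 24.99 ft²·°F·h/BTU
L = ΔR / (R/in) = 24.99/3.406 = 7.3371 in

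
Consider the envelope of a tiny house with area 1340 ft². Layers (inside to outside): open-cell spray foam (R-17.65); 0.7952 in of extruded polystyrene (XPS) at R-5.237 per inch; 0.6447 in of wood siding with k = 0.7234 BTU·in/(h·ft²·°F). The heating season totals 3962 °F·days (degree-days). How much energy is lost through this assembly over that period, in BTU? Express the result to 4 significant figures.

0.7952 × 5.237 = 4.1645
0.6447/0.7234 = 0.89121
R_total = 17.65 + 4.1645 + 0.89121 = 22.706 ft²·°F·h/BTU
E = A × HDD × 24 / R = 1340 × 3962 × 24 / 22.706 = 5611700 BTU

5612000 BTU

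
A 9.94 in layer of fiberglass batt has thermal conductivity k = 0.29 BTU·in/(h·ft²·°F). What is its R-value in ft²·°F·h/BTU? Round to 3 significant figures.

R = L/k = 9.94/0.29 = 34.28 ft²·°F·h/BTU

34.3 ft²·°F·h/BTU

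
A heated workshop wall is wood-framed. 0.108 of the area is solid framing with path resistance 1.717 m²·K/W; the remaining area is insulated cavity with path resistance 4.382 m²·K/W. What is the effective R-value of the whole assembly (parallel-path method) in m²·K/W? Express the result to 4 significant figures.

3.753 m²·K/W

U_eff = 0.892/4.382 + 0.108/1.717 = 0.20356 + 0.0629 = 0.26646
R_eff = 1/U_eff = 3.7529 m²·K/W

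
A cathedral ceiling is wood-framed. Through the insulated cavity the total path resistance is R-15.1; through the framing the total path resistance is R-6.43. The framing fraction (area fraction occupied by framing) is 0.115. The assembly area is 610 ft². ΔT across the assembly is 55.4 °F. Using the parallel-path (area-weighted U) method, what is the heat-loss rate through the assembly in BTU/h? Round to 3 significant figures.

U_eff = 0.885/15.1 + 0.115/6.43 = 0.05861 + 0.01788 = 0.07649
R_eff = 1/U_eff = 13.07 ft²·°F·h/BTU
Q = 610 × 55.4 / 13.07 = 2585 BTU/h

2590 BTU/h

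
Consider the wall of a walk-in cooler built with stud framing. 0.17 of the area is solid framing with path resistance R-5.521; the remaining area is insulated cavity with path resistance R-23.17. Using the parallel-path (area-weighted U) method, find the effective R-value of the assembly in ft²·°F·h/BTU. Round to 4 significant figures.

15.01 ft²·°F·h/BTU

U_eff = 0.83/23.17 + 0.17/5.521 = 0.035822 + 0.030792 = 0.066614
R_eff = 1/U_eff = 15.012 ft²·°F·h/BTU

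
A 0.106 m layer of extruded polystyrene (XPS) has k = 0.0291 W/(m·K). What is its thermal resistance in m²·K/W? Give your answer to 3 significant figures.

R = L/k = 0.106/0.0291 = 3.643 m²·K/W

3.64 m²·K/W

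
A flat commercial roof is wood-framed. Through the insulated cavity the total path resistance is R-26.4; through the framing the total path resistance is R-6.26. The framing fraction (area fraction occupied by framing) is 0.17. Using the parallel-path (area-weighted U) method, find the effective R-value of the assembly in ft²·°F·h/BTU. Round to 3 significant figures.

17.1 ft²·°F·h/BTU

U_eff = 0.83/26.4 + 0.17/6.26 = 0.03144 + 0.02716 = 0.0586
R_eff = 1/U_eff = 17.07 ft²·°F·h/BTU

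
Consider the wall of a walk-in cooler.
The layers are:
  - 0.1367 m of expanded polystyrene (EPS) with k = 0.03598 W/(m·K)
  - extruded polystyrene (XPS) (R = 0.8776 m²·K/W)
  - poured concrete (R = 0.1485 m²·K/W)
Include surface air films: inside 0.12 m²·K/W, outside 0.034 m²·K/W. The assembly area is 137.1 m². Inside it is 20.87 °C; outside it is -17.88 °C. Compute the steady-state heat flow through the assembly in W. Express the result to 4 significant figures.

0.1367/0.03598 = 3.7993
R_total = 0.12 + 3.7993 + 0.8776 + 0.1485 + 0.034 = 4.9794 m²·K/W
Q = A·ΔT/R = 137.1 × (20.87 − (-17.88)) / 4.9794 = 1066.9 W

1067 W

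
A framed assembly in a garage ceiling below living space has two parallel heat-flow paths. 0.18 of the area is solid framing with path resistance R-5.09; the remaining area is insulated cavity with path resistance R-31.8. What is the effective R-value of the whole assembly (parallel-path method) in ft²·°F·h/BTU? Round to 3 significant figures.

U_eff = 0.82/31.8 + 0.18/5.09 = 0.02579 + 0.03536 = 0.06115
R_eff = 1/U_eff = 16.35 ft²·°F·h/BTU

16.4 ft²·°F·h/BTU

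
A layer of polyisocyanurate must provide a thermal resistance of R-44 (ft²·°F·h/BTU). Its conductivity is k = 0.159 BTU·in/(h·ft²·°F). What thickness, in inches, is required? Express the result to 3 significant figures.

7.00 in

L = R × k = 44 × 0.159 = 6.996 in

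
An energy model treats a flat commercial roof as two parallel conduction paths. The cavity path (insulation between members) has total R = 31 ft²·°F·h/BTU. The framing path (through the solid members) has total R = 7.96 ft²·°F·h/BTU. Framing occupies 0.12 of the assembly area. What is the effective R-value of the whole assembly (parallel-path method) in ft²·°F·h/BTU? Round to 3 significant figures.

U_eff = 0.88/31 + 0.12/7.96 = 0.02839 + 0.01508 = 0.04346
R_eff = 1/U_eff = 23.01 ft²·°F·h/BTU

23.0 ft²·°F·h/BTU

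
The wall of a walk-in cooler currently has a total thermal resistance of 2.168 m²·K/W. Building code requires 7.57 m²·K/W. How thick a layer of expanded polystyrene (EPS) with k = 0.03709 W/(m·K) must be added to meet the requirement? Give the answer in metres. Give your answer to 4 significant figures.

0.2004 m

ΔR = 7.57 − 2.168 = 5.402 m²·K/W
L = ΔR × k = 5.402 × 0.03709 = 0.20036 m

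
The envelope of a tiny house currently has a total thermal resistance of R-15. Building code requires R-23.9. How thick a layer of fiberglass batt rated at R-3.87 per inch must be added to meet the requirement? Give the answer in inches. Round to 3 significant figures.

ΔR = 23.9 − 15 = 8.9 ft²·°F·h/BTU
L = ΔR / (R/in) = 8.9/3.87 = 2.3 in

2.30 in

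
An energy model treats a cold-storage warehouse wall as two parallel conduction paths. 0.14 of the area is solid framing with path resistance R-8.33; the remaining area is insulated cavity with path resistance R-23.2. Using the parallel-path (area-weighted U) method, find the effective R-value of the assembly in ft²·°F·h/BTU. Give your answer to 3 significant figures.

18.6 ft²·°F·h/BTU

U_eff = 0.86/23.2 + 0.14/8.33 = 0.03707 + 0.01681 = 0.05388
R_eff = 1/U_eff = 18.56 ft²·°F·h/BTU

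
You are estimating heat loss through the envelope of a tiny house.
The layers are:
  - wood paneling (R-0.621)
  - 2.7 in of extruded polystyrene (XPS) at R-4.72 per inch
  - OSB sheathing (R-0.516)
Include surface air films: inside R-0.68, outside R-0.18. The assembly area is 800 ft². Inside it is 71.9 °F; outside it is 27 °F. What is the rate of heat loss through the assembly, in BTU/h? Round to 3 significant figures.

2440 BTU/h

2.7 × 4.72 = 12.74
R_total = 0.68 + 0.621 + 12.74 + 0.516 + 0.18 = 14.74 ft²·°F·h/BTU
Q = A·ΔT/R = 800 × (71.9 − 27) / 14.74 = 2437 BTU/h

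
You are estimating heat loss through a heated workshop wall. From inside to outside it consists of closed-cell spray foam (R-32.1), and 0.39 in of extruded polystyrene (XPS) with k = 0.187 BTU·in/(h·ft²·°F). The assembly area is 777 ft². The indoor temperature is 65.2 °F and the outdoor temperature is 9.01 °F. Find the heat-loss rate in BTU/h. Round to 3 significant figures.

1280 BTU/h

0.39/0.187 = 2.086
R_total = 32.1 + 2.086 = 34.19 ft²·°F·h/BTU
Q = A·ΔT/R = 777 × (65.2 − 9.01) / 34.19 = 1277 BTU/h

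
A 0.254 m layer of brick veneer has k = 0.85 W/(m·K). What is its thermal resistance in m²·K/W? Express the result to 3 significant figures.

0.299 m²·K/W

R = L/k = 0.254/0.85 = 0.2988 m²·K/W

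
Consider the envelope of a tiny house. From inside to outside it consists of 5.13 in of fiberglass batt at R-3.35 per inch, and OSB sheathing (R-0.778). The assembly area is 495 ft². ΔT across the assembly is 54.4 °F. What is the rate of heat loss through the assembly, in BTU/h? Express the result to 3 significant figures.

1500 BTU/h

5.13 × 3.35 = 17.19
R_total = 17.19 + 0.778 = 17.96 ft²·°F·h/BTU
Q = A·ΔT/R = 495 × 54.4 / 17.96 = 1499 BTU/h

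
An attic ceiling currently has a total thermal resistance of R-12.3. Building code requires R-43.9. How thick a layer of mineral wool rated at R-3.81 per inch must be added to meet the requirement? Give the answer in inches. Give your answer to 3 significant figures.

ΔR = 43.9 − 12.3 = 31.6 ft²·°F·h/BTU
L = ΔR / (R/in) = 31.6/3.81 = 8.294 in

8.29 in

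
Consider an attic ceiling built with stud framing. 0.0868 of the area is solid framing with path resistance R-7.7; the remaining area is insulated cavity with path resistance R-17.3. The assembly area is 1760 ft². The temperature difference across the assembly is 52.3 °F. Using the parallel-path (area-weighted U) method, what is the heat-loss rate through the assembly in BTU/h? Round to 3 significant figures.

U_eff = 0.9132/17.3 + 0.0868/7.7 = 0.05279 + 0.01127 = 0.06406
R_eff = 1/U_eff = 15.61 ft²·°F·h/BTU
Q = 1760 × 52.3 / 15.61 = 5896 BTU/h

5900 BTU/h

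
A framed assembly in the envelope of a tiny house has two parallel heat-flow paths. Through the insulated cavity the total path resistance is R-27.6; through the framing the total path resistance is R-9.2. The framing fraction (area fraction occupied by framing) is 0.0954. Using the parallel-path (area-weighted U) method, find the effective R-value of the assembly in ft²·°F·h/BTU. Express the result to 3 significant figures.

U_eff = 0.9046/27.6 + 0.0954/9.2 = 0.03278 + 0.01037 = 0.04314
R_eff = 1/U_eff = 23.18 ft²·°F·h/BTU

23.2 ft²·°F·h/BTU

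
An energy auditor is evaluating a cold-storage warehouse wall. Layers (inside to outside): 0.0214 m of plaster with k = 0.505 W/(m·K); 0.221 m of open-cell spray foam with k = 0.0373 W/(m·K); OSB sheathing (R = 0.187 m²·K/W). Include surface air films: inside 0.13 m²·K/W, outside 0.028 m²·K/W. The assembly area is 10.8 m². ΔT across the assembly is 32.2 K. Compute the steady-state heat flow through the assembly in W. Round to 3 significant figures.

55.1 W

0.0214/0.505 = 0.04238
0.221/0.0373 = 5.925
R_total = 0.13 + 0.04238 + 5.925 + 0.187 + 0.028 = 6.312 m²·K/W
Q = A·ΔT/R = 10.8 × 32.2 / 6.312 = 55.09 W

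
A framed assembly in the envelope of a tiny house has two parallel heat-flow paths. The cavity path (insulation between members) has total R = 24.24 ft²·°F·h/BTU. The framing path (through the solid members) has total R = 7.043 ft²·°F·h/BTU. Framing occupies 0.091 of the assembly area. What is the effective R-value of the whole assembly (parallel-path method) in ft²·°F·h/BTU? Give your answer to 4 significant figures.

U_eff = 0.909/24.24 + 0.091/7.043 = 0.0375 + 0.012921 = 0.050421
R_eff = 1/U_eff = 19.833 ft²·°F·h/BTU

19.83 ft²·°F·h/BTU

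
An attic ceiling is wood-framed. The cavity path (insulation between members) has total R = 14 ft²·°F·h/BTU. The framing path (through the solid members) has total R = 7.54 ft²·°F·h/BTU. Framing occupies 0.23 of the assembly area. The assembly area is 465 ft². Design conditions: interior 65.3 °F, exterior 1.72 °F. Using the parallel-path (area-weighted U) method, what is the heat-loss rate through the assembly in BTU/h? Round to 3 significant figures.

U_eff = 0.77/14 + 0.23/7.54 = 0.055 + 0.0305 = 0.0855
R_eff = 1/U_eff = 11.7 ft²·°F·h/BTU
Q = 465 × (65.3 − 1.72) / 11.7 = 2528 BTU/h

2530 BTU/h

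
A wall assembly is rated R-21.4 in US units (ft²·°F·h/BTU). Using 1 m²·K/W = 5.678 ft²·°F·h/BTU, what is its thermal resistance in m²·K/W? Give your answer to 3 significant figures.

3.77 m²·K/W

R_SI = 21.4/5.678 = 3.769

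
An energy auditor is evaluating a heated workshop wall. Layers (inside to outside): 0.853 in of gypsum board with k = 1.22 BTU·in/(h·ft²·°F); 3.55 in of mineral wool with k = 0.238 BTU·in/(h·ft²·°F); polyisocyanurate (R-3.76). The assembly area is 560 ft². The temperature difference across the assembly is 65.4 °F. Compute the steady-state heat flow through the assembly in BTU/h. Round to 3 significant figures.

1890 BTU/h

0.853/1.22 = 0.6992
3.55/0.238 = 14.92
R_total = 0.6992 + 14.92 + 3.76 = 19.38 ft²·°F·h/BTU
Q = A·ΔT/R = 560 × 65.4 / 19.38 = 1890 BTU/h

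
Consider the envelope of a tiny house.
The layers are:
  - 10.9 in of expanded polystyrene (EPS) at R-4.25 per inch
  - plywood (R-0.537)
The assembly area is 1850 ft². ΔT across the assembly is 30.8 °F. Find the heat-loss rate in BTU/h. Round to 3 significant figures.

1220 BTU/h

10.9 × 4.25 = 46.33
R_total = 46.33 + 0.537 = 46.86 ft²·°F·h/BTU
Q = A·ΔT/R = 1850 × 30.8 / 46.86 = 1216 BTU/h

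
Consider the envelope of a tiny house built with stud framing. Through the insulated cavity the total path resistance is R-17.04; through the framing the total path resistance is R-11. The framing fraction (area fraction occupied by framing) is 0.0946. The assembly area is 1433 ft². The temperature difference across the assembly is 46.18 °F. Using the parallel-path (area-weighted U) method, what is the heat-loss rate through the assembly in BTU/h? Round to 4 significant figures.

4085 BTU/h

U_eff = 0.9054/17.04 + 0.0946/11 = 0.053134 + 0.0086 = 0.061734
R_eff = 1/U_eff = 16.199 ft²·°F·h/BTU
Q = 1433 × 46.18 / 16.199 = 4085.3 BTU/h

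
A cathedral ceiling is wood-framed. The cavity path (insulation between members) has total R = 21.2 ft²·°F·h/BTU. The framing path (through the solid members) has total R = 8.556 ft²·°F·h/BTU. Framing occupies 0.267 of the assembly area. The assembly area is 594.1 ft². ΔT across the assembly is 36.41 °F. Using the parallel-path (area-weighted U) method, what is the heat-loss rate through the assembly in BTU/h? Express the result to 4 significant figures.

U_eff = 0.733/21.2 + 0.267/8.556 = 0.034575 + 0.031206 = 0.065782
R_eff = 1/U_eff = 15.202 ft²·°F·h/BTU
Q = 594.1 × 36.41 / 15.202 = 1422.9 BTU/h

1423 BTU/h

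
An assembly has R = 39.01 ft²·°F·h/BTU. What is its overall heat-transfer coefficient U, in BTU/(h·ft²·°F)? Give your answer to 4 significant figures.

U = 1/R = 1/39.01 = 0.025634

0.02563 BTU/(h·ft²·°F)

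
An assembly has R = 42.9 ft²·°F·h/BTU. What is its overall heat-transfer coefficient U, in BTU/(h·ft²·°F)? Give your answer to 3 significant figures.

U = 1/R = 1/42.9 = 0.02331

0.0233 BTU/(h·ft²·°F)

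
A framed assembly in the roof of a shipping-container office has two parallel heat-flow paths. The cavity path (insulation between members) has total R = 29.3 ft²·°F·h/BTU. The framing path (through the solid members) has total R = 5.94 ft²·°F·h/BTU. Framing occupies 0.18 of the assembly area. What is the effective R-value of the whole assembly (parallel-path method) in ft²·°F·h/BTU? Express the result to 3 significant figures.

U_eff = 0.82/29.3 + 0.18/5.94 = 0.02799 + 0.0303 = 0.05829
R_eff = 1/U_eff = 17.16 ft²·°F·h/BTU

17.2 ft²·°F·h/BTU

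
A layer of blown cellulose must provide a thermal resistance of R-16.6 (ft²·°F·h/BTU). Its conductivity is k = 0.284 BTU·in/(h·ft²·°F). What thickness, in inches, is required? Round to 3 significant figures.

4.71 in

L = R × k = 16.6 × 0.284 = 4.714 in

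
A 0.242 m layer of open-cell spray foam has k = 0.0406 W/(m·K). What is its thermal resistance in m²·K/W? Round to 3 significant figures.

R = L/k = 0.242/0.0406 = 5.961 m²·K/W

5.96 m²·K/W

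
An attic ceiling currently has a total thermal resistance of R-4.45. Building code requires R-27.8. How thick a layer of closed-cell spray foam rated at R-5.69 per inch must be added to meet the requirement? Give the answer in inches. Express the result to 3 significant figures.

ΔR = 27.8 − 4.45 = 23.35 ft²·°F·h/BTU
L = ΔR / (R/in) = 23.35/5.69 = 4.104 in

4.10 in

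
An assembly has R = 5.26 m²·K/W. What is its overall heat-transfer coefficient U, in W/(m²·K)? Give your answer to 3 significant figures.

0.190 W/(m²·K)

U = 1/R = 1/5.26 = 0.1901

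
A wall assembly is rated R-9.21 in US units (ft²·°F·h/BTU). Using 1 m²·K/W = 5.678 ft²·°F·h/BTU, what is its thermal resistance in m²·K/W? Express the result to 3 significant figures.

1.62 m²·K/W

R_SI = 9.21/5.678 = 1.622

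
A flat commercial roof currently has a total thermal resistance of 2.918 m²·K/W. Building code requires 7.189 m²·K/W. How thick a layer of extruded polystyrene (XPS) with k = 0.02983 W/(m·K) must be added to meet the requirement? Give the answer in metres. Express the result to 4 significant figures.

ΔR = 7.189 − 2.918 = 4.271 m²·K/W
L = ΔR × k = 4.271 × 0.02983 = 0.1274 m

0.1274 m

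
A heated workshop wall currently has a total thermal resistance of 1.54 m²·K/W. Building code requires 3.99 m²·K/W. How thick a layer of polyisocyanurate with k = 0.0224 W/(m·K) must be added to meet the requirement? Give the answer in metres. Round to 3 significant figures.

ΔR = 3.99 − 1.54 = 2.45 m²·K/W
L = ΔR × k = 2.45 × 0.0224 = 0.05488 m

0.0549 m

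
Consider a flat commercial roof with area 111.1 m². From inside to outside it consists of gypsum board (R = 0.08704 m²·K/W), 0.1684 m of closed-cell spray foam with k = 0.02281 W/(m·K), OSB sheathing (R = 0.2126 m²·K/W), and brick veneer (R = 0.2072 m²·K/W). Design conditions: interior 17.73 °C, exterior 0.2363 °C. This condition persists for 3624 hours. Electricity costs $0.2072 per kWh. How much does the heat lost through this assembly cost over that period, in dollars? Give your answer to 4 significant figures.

0.1684/0.02281 = 7.3827
R_total = 0.08704 + 7.3827 + 0.2126 + 0.2072 = 7.8896 m²·K/W
Q = 111.1 × (17.73 − 0.2363) / 7.8896 = 246.34 W
E = 246.34 W × 3624 h / 1000 = 892.75 kWh
Cost = 892.75 × 0.2072 = $184.98

185.0 dollars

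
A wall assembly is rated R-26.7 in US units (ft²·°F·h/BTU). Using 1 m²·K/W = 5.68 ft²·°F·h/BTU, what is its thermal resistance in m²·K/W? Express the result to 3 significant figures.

R_SI = 26.7/5.68 = 4.701

4.70 m²·K/W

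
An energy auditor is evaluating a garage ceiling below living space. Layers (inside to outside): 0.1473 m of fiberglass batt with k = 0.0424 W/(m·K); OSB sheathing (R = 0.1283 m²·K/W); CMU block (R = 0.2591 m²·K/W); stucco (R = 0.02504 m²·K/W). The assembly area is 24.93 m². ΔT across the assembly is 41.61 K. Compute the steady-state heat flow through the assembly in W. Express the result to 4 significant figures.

0.1473/0.0424 = 3.4741
R_total = 3.4741 + 0.1283 + 0.2591 + 0.02504 = 3.8865 m²·K/W
Q = A·ΔT/R = 24.93 × 41.61 / 3.8865 = 266.91 W

266.9 W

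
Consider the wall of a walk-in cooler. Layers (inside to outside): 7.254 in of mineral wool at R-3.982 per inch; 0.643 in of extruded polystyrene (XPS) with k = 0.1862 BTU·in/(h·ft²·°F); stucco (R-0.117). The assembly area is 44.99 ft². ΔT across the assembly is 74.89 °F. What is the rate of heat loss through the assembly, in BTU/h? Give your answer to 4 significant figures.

7.254 × 3.982 = 28.885
0.643/0.1862 = 3.4533
R_total = 28.885 + 3.4533 + 0.117 = 32.456 ft²·°F·h/BTU
Q = A·ΔT/R = 44.99 × 74.89 / 32.456 = 103.81 BTU/h

103.8 BTU/h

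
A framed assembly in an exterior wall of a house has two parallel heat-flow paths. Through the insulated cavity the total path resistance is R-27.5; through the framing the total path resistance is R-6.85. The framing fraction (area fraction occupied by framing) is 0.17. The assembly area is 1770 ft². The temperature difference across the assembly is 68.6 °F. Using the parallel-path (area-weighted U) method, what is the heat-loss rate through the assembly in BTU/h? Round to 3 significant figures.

6680 BTU/h

U_eff = 0.83/27.5 + 0.17/6.85 = 0.03018 + 0.02482 = 0.055
R_eff = 1/U_eff = 18.18 ft²·°F·h/BTU
Q = 1770 × 68.6 / 18.18 = 6678 BTU/h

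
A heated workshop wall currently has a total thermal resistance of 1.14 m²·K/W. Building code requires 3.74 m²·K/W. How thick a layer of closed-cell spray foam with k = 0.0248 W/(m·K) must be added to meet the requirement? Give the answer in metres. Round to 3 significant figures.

ΔR = 3.74 − 1.14 = 2.6 m²·K/W
L = ΔR × k = 2.6 × 0.0248 = 0.06448 m

0.0645 m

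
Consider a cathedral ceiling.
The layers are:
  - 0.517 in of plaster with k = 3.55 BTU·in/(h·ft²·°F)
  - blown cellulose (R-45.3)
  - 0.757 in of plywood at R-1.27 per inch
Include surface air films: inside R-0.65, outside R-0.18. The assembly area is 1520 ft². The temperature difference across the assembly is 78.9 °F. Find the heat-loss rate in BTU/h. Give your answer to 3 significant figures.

0.517/3.55 = 0.1456
0.757 × 1.27 = 0.9614
R_total = 0.65 + 0.1456 + 45.3 + 0.9614 + 0.18 = 47.24 ft²·°F·h/BTU
Q = A·ΔT/R = 1520 × 78.9 / 47.24 = 2539 BTU/h

2540 BTU/h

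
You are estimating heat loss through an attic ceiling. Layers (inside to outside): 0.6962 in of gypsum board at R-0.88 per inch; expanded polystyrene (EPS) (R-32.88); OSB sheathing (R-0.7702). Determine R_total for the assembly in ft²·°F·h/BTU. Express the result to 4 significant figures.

0.6962 × 0.88 = 0.61266
R_total = 0.61266 + 32.88 + 0.7702 = 34.263 ft²·°F·h/BTU

34.26 ft²·°F·h/BTU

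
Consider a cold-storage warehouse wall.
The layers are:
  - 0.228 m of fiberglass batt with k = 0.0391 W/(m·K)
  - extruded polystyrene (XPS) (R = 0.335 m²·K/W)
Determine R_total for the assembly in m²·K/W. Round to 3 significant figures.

6.17 m²·K/W

0.228/0.0391 = 5.831
R_total = 5.831 + 0.335 = 6.166 m²·K/W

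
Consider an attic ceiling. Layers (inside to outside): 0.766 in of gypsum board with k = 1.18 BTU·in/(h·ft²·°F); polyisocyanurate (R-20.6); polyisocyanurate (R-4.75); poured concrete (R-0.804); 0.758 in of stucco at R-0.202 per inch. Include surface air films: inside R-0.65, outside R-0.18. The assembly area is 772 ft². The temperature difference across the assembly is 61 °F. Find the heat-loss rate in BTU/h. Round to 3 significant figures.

0.766/1.18 = 0.6492
0.758 × 0.202 = 0.1531
R_total = 0.65 + 0.6492 + 20.6 + 4.75 + 0.804 + 0.1531 + 0.18 = 27.79 ft²·°F·h/BTU
Q = A·ΔT/R = 772 × 61 / 27.79 = 1695 BTU/h

1690 BTU/h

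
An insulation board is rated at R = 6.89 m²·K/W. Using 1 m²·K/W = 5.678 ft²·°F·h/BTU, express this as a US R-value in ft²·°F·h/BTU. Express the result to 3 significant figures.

39.1 ft²·°F·h/BTU

R_US = 6.89 × 5.678 = 39.12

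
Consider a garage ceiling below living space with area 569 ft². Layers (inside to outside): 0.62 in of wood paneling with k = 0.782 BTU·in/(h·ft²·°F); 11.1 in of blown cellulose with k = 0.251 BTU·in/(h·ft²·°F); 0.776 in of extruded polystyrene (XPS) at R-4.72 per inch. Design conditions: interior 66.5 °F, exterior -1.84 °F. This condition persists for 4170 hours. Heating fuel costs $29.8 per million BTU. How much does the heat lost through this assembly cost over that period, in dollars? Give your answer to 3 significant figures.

0.62/0.782 = 0.7928
11.1/0.251 = 44.22
0.776 × 4.72 = 3.663
R_total = 0.7928 + 44.22 + 3.663 = 48.68 ft²·°F·h/BTU
Q = 569 × (66.5 − (-1.84)) / 48.68 = 798.8 BTU/h
E = 798.8 × 4170 = 3331000 BTU
Cost = 3331000/10⁶ × 29.8 = $99.27

99.3 dollars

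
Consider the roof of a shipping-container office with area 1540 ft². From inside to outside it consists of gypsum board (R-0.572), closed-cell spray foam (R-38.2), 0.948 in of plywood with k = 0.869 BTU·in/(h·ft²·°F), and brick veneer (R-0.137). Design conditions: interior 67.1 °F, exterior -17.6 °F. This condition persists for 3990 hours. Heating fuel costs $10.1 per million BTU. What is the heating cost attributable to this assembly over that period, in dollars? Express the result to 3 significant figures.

0.948/0.869 = 1.091
R_total = 0.572 + 38.2 + 1.091 + 0.137 = 40 ft²·°F·h/BTU
Q = 1540 × (67.1 − (-17.6)) / 40 = 3261 BTU/h
E = 3261 × 3990 = 13010000 BTU
Cost = 13010000/10⁶ × 10.1 = $131.4

131 dollars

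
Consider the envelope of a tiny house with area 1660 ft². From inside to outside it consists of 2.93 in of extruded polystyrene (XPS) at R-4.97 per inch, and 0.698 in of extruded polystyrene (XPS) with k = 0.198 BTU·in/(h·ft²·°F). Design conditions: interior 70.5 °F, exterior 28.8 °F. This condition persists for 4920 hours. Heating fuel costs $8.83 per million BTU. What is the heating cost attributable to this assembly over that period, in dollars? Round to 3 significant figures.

2.93 × 4.97 = 14.56
0.698/0.198 = 3.525
R_total = 14.56 + 3.525 = 18.09 ft²·°F·h/BTU
Q = 1660 × (70.5 − 28.8) / 18.09 = 3827 BTU/h
E = 3827 × 4920 = 18830000 BTU
Cost = 18830000/10⁶ × 8.83 = $166.3

166 dollars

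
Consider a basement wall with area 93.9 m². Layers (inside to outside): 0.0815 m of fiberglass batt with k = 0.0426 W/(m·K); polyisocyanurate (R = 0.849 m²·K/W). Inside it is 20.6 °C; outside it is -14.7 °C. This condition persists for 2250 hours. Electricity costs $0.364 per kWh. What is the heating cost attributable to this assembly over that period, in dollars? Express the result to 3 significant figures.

983 dollars

0.0815/0.0426 = 1.913
R_total = 1.913 + 0.849 = 2.762 m²·K/W
Q = 93.9 × (20.6 − (-14.7)) / 2.762 = 1200 W
E = 1200 W × 2250 h / 1000 = 2700 kWh
Cost = 2700 × 0.364 = $982.8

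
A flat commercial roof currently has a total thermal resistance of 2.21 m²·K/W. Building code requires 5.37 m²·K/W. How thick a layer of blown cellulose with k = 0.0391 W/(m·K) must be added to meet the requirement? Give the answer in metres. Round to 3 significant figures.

ΔR = 5.37 − 2.21 = 3.16 m²·K/W
L = ΔR × k = 3.16 × 0.0391 = 0.1236 m

0.124 m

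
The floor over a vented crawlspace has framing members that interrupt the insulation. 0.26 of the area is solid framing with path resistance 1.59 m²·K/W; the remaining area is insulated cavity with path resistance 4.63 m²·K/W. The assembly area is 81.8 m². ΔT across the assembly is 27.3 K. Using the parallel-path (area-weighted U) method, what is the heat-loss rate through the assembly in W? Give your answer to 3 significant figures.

U_eff = 0.74/4.63 + 0.26/1.59 = 0.1598 + 0.1635 = 0.3233
R_eff = 1/U_eff = 3.093 m²·K/W
Q = 81.8 × 27.3 / 3.093 = 722.1 W

722 W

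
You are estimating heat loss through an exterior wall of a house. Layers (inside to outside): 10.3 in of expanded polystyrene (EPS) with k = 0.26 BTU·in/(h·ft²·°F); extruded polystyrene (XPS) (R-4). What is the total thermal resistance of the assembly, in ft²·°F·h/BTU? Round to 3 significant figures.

10.3/0.26 = 39.62
R_total = 39.62 + 4 = 43.62 ft²·°F·h/BTU

43.6 ft²·°F·h/BTU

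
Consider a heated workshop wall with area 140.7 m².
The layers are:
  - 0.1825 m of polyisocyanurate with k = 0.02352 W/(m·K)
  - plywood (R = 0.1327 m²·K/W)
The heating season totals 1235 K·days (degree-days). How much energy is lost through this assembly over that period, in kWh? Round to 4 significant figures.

528.4 kWh

0.1825/0.02352 = 7.7594
R_total = 7.7594 + 0.1327 = 7.8921 m²·K/W
E = A × HDD × 24 / R / 1000 = 140.7 × 1235 × 24 / 7.8921 / 1000 = 528.42 kWh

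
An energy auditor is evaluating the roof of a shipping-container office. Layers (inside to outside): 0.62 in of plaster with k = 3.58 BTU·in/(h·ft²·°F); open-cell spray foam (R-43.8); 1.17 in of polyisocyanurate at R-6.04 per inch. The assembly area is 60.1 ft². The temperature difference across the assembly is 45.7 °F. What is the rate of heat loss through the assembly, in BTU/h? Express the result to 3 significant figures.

0.62/3.58 = 0.1732
1.17 × 6.04 = 7.067
R_total = 0.1732 + 43.8 + 7.067 = 51.04 ft²·°F·h/BTU
Q = A·ΔT/R = 60.1 × 45.7 / 51.04 = 53.81 BTU/h

53.8 BTU/h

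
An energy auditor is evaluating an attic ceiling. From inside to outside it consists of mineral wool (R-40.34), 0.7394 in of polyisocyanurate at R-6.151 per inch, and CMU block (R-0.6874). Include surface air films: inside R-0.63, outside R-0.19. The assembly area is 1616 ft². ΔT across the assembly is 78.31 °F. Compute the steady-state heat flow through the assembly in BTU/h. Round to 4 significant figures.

0.7394 × 6.151 = 4.548
R_total = 0.63 + 40.34 + 4.548 + 0.6874 + 0.19 = 46.395 ft²·°F·h/BTU
Q = A·ΔT/R = 1616 × 78.31 / 46.395 = 2727.6 BTU/h

2728 BTU/h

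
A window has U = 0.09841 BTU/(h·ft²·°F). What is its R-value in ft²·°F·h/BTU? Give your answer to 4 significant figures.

R = 1/U = 1/0.09841 = 10.162

10.16 ft²·°F·h/BTU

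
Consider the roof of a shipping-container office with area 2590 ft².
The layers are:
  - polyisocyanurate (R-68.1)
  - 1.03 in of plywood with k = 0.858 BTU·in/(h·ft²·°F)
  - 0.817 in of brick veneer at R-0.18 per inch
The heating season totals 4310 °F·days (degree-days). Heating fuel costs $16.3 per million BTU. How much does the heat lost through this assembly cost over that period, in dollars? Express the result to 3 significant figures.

1.03/0.858 = 1.2
0.817 × 0.18 = 0.1471
R_total = 68.1 + 1.2 + 0.1471 = 69.45 ft²·°F·h/BTU
E = A × HDD × 24 / R = 2590 × 4310 × 24 / 69.45 = 3858000 BTU
Cost = 3858000/10⁶ × 16.3 = $62.88

62.9 dollars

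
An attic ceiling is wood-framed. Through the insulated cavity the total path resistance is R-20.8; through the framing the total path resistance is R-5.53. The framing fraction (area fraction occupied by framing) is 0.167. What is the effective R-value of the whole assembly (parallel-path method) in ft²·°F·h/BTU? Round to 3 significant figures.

14.2 ft²·°F·h/BTU

U_eff = 0.833/20.8 + 0.167/5.53 = 0.04005 + 0.0302 = 0.07025
R_eff = 1/U_eff = 14.24 ft²·°F·h/BTU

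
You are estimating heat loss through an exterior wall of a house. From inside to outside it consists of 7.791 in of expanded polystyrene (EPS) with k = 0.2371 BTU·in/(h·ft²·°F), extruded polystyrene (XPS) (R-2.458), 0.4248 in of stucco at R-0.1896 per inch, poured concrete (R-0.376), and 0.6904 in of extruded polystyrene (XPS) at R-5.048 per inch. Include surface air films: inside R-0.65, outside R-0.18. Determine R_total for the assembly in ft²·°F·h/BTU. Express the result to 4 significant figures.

40.09 ft²·°F·h/BTU

7.791/0.2371 = 32.86
0.4248 × 0.1896 = 0.080542
0.6904 × 5.048 = 3.4851
R_total = 0.65 + 32.86 + 2.458 + 0.080542 + 0.376 + 3.4851 + 0.18 = 40.089 ft²·°F·h/BTU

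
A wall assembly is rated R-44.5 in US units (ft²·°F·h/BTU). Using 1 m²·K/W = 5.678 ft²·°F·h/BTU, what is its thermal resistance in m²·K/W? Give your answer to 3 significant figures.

R_SI = 44.5/5.678 = 7.837

7.84 m²·K/W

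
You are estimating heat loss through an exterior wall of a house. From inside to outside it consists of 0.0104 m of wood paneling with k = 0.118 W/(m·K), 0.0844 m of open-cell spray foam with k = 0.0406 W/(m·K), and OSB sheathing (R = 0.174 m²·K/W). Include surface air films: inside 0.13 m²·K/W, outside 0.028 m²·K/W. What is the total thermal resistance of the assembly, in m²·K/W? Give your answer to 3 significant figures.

0.0104/0.118 = 0.08814
0.0844/0.0406 = 2.079
R_total = 0.13 + 0.08814 + 2.079 + 0.174 + 0.028 = 2.499 m²·K/W

2.50 m²·K/W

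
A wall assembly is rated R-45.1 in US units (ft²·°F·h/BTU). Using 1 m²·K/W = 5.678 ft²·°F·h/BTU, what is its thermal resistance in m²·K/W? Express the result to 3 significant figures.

7.94 m²·K/W

R_SI = 45.1/5.678 = 7.943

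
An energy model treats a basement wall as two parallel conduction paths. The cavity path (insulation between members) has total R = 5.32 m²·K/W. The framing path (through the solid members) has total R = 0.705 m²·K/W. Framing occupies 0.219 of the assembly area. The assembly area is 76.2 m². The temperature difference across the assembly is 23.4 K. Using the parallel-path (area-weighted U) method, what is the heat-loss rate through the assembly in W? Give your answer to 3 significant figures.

U_eff = 0.781/5.32 + 0.219/0.705 = 0.1468 + 0.3106 = 0.4574
R_eff = 1/U_eff = 2.186 m²·K/W
Q = 76.2 × 23.4 / 2.186 = 815.7 W

816 W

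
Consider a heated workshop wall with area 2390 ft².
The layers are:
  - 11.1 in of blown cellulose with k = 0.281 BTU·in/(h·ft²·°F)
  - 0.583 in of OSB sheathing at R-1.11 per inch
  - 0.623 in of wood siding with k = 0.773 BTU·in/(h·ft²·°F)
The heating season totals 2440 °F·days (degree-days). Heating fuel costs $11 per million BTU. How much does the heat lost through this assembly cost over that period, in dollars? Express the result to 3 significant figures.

11.1/0.281 = 39.5
0.583 × 1.11 = 0.6471
0.623/0.773 = 0.806
R_total = 39.5 + 0.6471 + 0.806 = 40.95 ft²·°F·h/BTU
E = A × HDD × 24 / R = 2390 × 2440 × 24 / 40.95 = 3417000 BTU
Cost = 3417000/10⁶ × 11 = $37.59

37.6 dollars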